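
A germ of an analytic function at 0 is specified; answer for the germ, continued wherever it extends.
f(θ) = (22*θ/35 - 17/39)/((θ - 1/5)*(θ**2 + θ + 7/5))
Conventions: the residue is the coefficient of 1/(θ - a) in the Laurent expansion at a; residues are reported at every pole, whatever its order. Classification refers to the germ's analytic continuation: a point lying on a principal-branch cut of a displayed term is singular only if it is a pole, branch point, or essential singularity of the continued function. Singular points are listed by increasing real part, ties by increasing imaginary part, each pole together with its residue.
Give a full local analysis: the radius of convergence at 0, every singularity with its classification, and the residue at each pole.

Radius of convergence at 0: 1/5.
At (-1/2) - ((1/10)*sqrt(115))*i: a pole of order 1; residue (2117/22386) + ((17035/514878)*sqrt(115))*i.
At (-1/2) + ((1/10)*sqrt(115))*i: a pole of order 1; residue (2117/22386) - ((17035/514878)*sqrt(115))*i.
At 1/5: a pole of order 1; residue -2117/11193.

Denominator factor (θ - 1/5): pole of order 1 at 1/5, modulus 1/5.
Denominator factor (θ**2 + θ + 7/5): discriminant -23/5, complex-conjugate roots (-1/2) + ((1/10)*sqrt(115))*i and (-1/2) - ((1/10)*sqrt(115))*i; poles of order 1, moduli (1/5)*sqrt(35) and (1/5)*sqrt(35).
The radius of convergence is the smallest modulus among the singular points: 1/5.
The factor θ**2 + θ + 7/5 splits as (θ - a)(θ - a') with a = (-1/2) - ((1/10)*sqrt(115))*i, a' = (-1/2) + ((1/10)*sqrt(115))*i. At the order-1 pole a set g(θ) = (θ - a)*f(θ) = [(22*θ/35 - 17/39)/(θ - 1/5)] / (θ - a').
Simple pole: residue = g(a) at a = (-1/2) - ((1/10)*sqrt(115))*i, which is (2117/22386) + ((17035/514878)*sqrt(115))*i.
The factor θ**2 + θ + 7/5 splits as (θ - a)(θ - a') with a = (-1/2) + ((1/10)*sqrt(115))*i, a' = (-1/2) - ((1/10)*sqrt(115))*i. At the order-1 pole a set g(θ) = (θ - a)*f(θ) = [(22*θ/35 - 17/39)/(θ - 1/5)] / (θ - a').
Simple pole: residue = g(a) at a = (-1/2) + ((1/10)*sqrt(115))*i, which is (2117/22386) - ((17035/514878)*sqrt(115))*i.
At the order-1 pole 1/5 set g(θ) = (θ - (1/5))*f(θ) = (22*θ/35 - 17/39)/(θ**2 + θ + 7/5).
Simple pole: residue = g(a) at a = 1/5, which is -2117/11193.
List the singular points by increasing real part (a conjugate pair: the negative imaginary part first).


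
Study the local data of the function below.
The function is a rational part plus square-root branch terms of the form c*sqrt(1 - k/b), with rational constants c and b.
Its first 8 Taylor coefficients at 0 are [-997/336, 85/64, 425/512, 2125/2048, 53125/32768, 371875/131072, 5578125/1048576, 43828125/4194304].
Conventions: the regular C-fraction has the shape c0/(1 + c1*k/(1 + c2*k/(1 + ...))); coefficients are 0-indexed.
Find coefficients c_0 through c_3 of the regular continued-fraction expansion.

Taylor coefficients (read off): a_0 = -997/336, a_1 = 85/64, a_2 = 425/512, a_3 = 2125/2048.
c0 = a_0 = -997/336. Peel one level at a time: if S = 1 + c*k/S' with S'(0) = 1, then c is the k-coefficient of S and S' = c*k/(S - 1).
S_1 = c0/f = 1 + (1785/3988)*k + (15270675/31808288)*k^2 + ...; c1 = 1785/3988.
S_2 = c1*k/(S_1 - 1) = 1 + (-8555/7976)*k + (-25/64)*k^2 + ...; c2 = -8555/7976.
S_3 = c2*k/(S_2 - 1) = 1 + (-4985/13688)*k + ...; c3 = -4985/13688.

The regular C-fraction coefficients are [-997/336, 1785/3988, -8555/7976, -4985/13688].


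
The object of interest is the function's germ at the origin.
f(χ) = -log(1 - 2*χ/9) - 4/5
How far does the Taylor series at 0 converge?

Branch term (-1)*log(1 - χ/(9/2)): its argument vanishes at χ = 9/2, a logarithmic branch point, modulus 9/2.
The radius of convergence is the smallest modulus among the singular points: 9/2.

The radius of convergence is 9/2.


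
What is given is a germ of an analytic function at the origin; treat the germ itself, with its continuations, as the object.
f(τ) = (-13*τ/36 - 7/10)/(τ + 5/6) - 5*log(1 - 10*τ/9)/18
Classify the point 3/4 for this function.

The point is a regular point.

Denominator factors: τ + 5/6 = 19/12 at τ = 3/4 — none vanishes.
Branch term log(1 - τ/(9/10)): argument at 3/4 is 1/6, nonzero, so 3/4 is not its branch point (a point on a principal cut is still regular for the continued germ).
So the germ continues analytically to 3/4.


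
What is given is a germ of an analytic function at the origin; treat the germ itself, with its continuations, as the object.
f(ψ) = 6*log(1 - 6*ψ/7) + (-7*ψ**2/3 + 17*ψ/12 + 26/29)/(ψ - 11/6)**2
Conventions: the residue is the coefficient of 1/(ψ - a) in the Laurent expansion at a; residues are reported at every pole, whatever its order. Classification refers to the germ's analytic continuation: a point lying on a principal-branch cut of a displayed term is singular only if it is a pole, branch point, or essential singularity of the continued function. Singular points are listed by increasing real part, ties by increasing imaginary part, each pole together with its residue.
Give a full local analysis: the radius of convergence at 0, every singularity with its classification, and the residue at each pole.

Radius of convergence at 0: 7/6.
At 7/6: a logarithmic branch point.
At 11/6: a pole of order 2; residue -257/36.

Denominator factor (ψ - 11/6)^2: pole of order 2 at 11/6, modulus 11/6.
Branch term (6)*log(1 - ψ/(7/6)): its argument vanishes at ψ = 7/6, a logarithmic branch point, modulus 7/6.
The radius of convergence is the smallest modulus among the singular points: 7/6.
The branch term is analytic at 11/6 and contributes nothing to the residue; only the rational part matters.
At the order-2 pole 11/6 set g(ψ) = (ψ - (11/6))^2*(rational part) = -7*ψ**2/3 + 17*ψ/12 + 26/29.
Order-2 pole: residue = g'(a); g'(11/6) = -257/36, so the residue is -257/36.
List the singular points by increasing real part (a conjugate pair: the negative imaginary part first).


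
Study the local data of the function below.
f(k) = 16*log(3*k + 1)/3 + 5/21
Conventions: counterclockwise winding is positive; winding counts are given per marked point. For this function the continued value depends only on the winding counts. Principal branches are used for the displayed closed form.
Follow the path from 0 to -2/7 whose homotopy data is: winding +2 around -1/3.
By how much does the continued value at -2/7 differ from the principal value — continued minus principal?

The rational part is single-valued and drops out of the difference; each branch term changes only by its own monodromy.
(16/3)*log(1 - k/(-1/3)): each positive loop around -1/3 adds 2*pi*i to the log, so winding +2 contributes (16/3)*(2)*2*pi*i = (64/3)*pi*i.
Summing the contributions at k = -2/7 gives (64/3)*pi*i.

Continued minus principal equals (64/3)*pi*i.


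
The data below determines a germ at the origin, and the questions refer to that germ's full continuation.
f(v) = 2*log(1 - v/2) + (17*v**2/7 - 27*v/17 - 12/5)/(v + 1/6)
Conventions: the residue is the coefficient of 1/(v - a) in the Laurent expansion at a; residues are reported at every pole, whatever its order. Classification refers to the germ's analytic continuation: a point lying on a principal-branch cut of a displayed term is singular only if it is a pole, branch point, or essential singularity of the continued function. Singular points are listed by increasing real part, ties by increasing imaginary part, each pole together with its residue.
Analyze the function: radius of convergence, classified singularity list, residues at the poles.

Denominator factor (v + 1/6): pole of order 1 at -1/6, modulus 1/6.
Branch term (2)*log(1 - v/(2)): its argument vanishes at v = 2, a logarithmic branch point, modulus 2.
The radius of convergence is the smallest modulus among the singular points: 1/6.
The branch term is analytic at -1/6 and contributes nothing to the residue; only the rational part matters.
At the order-1 pole -1/6 set g(v) = (v - (-1/6))*(rational part) = 17*v**2/7 - 27*v/17 - 12/5.
Simple pole: residue = g(a) at a = -1/6, which is -44293/21420.
List the singular points by increasing real part (a conjugate pair: the negative imaginary part first).

Radius of convergence at 0: 1/6.
At -1/6: a pole of order 1; residue -44293/21420.
At 2: a logarithmic branch point.


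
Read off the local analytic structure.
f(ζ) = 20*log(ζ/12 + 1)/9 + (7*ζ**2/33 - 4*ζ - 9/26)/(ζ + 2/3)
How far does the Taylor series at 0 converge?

Denominator factor (ζ + 2/3): pole of order 1 at -2/3, modulus 2/3.
Branch term (20/9)*log(1 - ζ/(-12)): its argument vanishes at ζ = -12, a logarithmic branch point, modulus 12.
The radius of convergence is the smallest modulus among the singular points: 2/3.

The radius of convergence is 2/3.


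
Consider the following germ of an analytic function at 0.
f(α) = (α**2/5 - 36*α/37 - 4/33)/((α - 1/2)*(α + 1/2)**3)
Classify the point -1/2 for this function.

The point is a pole of order 3.

The denominator factor α + 1/2 vanishes at -1/2 and appears to the power 3; the numerator there equals 10141/24420, nonzero, and no other factor vanishes.
Hence a pole whose order is the multiplicity, 3.


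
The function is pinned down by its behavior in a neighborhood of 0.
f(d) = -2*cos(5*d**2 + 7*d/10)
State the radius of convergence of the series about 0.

The factor cos(5*d**2 + 7*d/10) is entire and contributes no finite singular point.
The polynomial part has no poles.
No finite singular points: the Taylor series at 0 converges everywhere.

The radius of convergence is infinite.


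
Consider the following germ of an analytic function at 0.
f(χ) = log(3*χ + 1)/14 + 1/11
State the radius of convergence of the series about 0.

Branch term (1/14)*log(1 - χ/(-1/3)): its argument vanishes at χ = -1/3, a logarithmic branch point, modulus 1/3.
The radius of convergence is the smallest modulus among the singular points: 1/3.

The radius of convergence is 1/3.


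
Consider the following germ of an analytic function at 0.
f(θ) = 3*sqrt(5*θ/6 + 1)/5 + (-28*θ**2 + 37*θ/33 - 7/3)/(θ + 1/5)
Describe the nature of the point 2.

The point is a regular point.

Denominator factors: θ + 1/5 = 11/5 at θ = 2 — none vanishes.
Branch term sqrt(1 - θ/(-6/5)): argument at 2 is 8/3, nonzero, so 2 is not its branch point (a point on a principal cut is still regular for the continued germ).
So the germ continues analytically to 2.


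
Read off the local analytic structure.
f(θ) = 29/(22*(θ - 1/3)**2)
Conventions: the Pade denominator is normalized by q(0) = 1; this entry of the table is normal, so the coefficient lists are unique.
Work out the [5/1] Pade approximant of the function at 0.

The Pade approximant has numerator coefficients [261/22, 1305/44, 783/11, 7047/44, 7047/22, 21141/44]; denominator coefficients [1, -7/2].

Taylor coefficients needed (expand at 0): a_0 = 261/22, a_1 = 783/11, a_2 = 7047/22, a_3 = 14094/11, a_4 = 105705/22, a_5 = 190269/11, a_6 = 1331883/22.
Write the denominator as Q(θ) = 1 + q1*θ. Requiring Q*f - P = O(θ^7) with deg P <= 5 kills the coefficients of θ^6..θ^6 in Q*f:
  θ^6: a_6 + q1*a_5 = 0, i.e. 1331883/22 + (190269/11)*q1 = 0.
Solving this linear system: q1 = -7/2.
The numerator is Q*f truncated at degree 5: P0 = a_0 = 261/22; P1 = a_1 + q1*a_0 = 1305/44; P2 = a_2 + q1*a_1 = 783/11; P3 = a_3 + q1*a_2 = 7047/44; P4 = a_4 + q1*a_3 = 7047/22; P5 = a_5 + q1*a_4 = 21141/44.


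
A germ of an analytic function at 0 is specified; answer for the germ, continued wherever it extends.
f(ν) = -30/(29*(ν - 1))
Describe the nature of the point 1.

The denominator factor ν - 1 vanishes at 1 and appears to the power 1; the numerator there equals -30/29, nonzero, and no other factor vanishes.
Hence a pole whose order is the multiplicity, 1.

The point is a pole of order 1.


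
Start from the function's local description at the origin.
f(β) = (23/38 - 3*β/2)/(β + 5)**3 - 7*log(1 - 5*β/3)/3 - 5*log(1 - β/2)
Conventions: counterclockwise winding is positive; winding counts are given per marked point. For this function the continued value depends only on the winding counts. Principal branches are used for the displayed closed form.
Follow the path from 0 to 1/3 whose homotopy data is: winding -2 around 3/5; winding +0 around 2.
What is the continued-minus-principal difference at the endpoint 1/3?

The rational part is single-valued and drops out of the difference; each branch term changes only by its own monodromy.
(-5)*log(1 - β/(2)): winding 0 around 2, so this term returns to its principal value, contribution 0.
(-7/3)*log(1 - β/(3/5)): each positive loop around 3/5 adds 2*pi*i to the log, so winding -2 contributes (-7/3)*(-2)*2*pi*i = (28/3)*pi*i.
Summing the contributions at β = 1/3 gives (28/3)*pi*i.

Continued minus principal equals (28/3)*pi*i.


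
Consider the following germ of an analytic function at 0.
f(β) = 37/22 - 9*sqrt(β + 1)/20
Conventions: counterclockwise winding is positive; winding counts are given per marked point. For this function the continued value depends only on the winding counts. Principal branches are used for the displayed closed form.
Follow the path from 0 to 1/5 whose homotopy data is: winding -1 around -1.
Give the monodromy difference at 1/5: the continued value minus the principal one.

The rational part is single-valued and drops out of the difference; each branch term changes only by its own monodromy.
(-9/20)*sqrt(1 - β/(-1)): winding -1 is odd, the square root flips sign, contributing -2*(-9/20)*sqrt(1 - (1/5)/(-1)) = -2*(-9/20)*sqrt(6/5) = (9/50)*sqrt(30).
Summing the contributions at β = 1/5 gives (9/50)*sqrt(30).

Continued minus principal equals (9/50)*sqrt(30).


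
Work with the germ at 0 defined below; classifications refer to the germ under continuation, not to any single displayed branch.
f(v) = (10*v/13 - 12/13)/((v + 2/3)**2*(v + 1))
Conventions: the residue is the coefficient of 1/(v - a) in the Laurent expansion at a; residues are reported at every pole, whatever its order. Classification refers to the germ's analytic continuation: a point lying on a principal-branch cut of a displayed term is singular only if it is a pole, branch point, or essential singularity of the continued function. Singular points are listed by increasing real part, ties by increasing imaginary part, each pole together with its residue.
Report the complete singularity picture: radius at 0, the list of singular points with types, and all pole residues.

Radius of convergence at 0: 2/3.
At -1: a pole of order 1; residue -198/13.
At -2/3: a pole of order 2; residue 198/13.

Denominator factor (v + 1): pole of order 1 at -1, modulus 1.
Denominator factor (v + 2/3)^2: pole of order 2 at -2/3, modulus 2/3.
The radius of convergence is the smallest modulus among the singular points: 2/3.
At the order-1 pole -1 set g(v) = (v - (-1))*f(v) = (10*v/13 - 12/13)/(v + 2/3)**2.
Simple pole: residue = g(a) at a = -1, which is -198/13.
At the order-2 pole -2/3 set g(v) = (v - (-2/3))^2*f(v) = (10*v/13 - 12/13)/(v + 1).
Order-2 pole: residue = g'(a); g'(-2/3) = 198/13, so the residue is 198/13.
List the singular points by increasing real part (a conjugate pair: the negative imaginary part first).


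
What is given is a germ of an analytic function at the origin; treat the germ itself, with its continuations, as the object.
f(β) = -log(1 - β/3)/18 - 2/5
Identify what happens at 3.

The term (-1/18)*log(1 - β/(3)) has argument 1 - 3/(3) = 0 at 3: a logarithmic (infinitely-sheeted) branch point; the remaining terms are analytic or single-valued there.

The point is a logarithmic branch point.


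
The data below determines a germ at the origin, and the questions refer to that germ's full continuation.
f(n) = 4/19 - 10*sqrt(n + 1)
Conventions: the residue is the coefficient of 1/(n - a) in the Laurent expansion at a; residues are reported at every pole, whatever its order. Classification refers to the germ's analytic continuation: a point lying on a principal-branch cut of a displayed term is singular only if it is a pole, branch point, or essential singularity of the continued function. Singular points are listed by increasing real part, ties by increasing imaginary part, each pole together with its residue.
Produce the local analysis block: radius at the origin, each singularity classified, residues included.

Radius of convergence at 0: 1.
At -1: an algebraic (square-root) branch point.

Branch term (-10)*sqrt(1 - n/(-1)): its argument vanishes at n = -1, a square-root branch point, modulus 1.
The radius of convergence is the smallest modulus among the singular points: 1.


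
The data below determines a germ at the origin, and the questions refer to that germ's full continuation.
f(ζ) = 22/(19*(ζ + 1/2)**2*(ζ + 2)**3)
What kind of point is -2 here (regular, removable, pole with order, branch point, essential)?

The point is a pole of order 3.

The denominator factor ζ + 2 vanishes at -2 and appears to the power 3; the numerator there equals 22/19, nonzero, and no other factor vanishes.
Hence a pole whose order is the multiplicity, 3.


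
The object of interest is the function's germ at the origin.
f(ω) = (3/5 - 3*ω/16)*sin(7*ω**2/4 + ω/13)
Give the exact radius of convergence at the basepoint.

The radius of convergence is infinite.

The factor sin(7*ω**2/4 + ω/13) is entire and contributes no finite singular point.
The polynomial part has no poles.
No finite singular points: the Taylor series at 0 converges everywhere.


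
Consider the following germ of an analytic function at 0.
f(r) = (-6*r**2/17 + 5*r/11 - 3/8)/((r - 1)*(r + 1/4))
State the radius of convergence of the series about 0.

The radius of convergence is 1/4.

Denominator factor (r - 1): pole of order 1 at 1, modulus 1.
Denominator factor (r + 1/4): pole of order 1 at -1/4, modulus 1/4.
The radius of convergence is the smallest modulus among the singular points: 1/4.


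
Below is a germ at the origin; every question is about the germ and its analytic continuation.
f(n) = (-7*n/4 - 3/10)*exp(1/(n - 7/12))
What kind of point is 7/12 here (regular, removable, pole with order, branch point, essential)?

The point is an essential singularity.

The exponent 1/(n - (7/12)) has a pole at 7/12, so exp(1/(n - (7/12))) takes every nonzero value near it: an essential singularity (not a pole of any order).


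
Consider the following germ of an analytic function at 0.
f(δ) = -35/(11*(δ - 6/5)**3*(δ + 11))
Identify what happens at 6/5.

The denominator factor δ - 6/5 vanishes at 6/5 and appears to the power 3; the numerator there equals -35/11, nonzero, and no other factor vanishes.
Hence a pole whose order is the multiplicity, 3.

The point is a pole of order 3.


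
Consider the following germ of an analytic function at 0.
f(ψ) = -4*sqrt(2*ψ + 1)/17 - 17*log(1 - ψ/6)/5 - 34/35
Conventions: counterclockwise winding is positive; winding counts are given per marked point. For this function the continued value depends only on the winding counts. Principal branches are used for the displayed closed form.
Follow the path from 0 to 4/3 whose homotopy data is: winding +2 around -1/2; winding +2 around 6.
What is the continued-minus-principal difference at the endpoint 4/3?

The rational part is single-valued and drops out of the difference; each branch term changes only by its own monodromy.
(-4/17)*sqrt(1 - ψ/(-1/2)): winding +2 is even, the square root returns to the same sheet, contribution 0.
(-17/5)*log(1 - ψ/(6)): each positive loop around 6 adds 2*pi*i to the log, so winding +2 contributes (-17/5)*(2)*2*pi*i = -(68/5)*pi*i.
Summing the contributions at ψ = 4/3 gives -(68/5)*pi*i.

Continued minus principal equals -(68/5)*pi*i.


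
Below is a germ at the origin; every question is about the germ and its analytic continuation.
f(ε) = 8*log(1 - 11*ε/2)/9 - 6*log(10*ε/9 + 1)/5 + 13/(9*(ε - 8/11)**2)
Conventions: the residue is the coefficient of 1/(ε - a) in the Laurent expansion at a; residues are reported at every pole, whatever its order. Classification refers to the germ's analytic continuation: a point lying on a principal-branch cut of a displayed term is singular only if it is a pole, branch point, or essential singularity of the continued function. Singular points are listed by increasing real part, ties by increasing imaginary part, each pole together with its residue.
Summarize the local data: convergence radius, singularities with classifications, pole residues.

Radius of convergence at 0: 2/11.
At -9/10: a logarithmic branch point.
At 2/11: a logarithmic branch point.
At 8/11: a pole of order 2; residue 0.

Denominator factor (ε - 8/11)^2: pole of order 2 at 8/11, modulus 8/11.
Branch term (8/9)*log(1 - ε/(2/11)): its argument vanishes at ε = 2/11, a logarithmic branch point, modulus 2/11.
Branch term (-6/5)*log(1 - ε/(-9/10)): its argument vanishes at ε = -9/10, a logarithmic branch point, modulus 9/10.
The radius of convergence is the smallest modulus among the singular points: 2/11.
The branch terms are analytic at 8/11 and contribute nothing to the residue; only the rational part matters.
At the order-2 pole 8/11 set g(ε) = (ε - (8/11))^2*(rational part) = 13/9.
Order-2 pole: residue = g'(a); g'(8/11) = 0, so the residue is 0.
List the singular points by increasing real part (a conjugate pair: the negative imaginary part first).


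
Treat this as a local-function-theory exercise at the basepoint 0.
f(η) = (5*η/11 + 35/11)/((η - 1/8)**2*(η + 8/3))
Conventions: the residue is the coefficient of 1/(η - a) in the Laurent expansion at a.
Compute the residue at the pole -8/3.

The residue is 12480/49379.

At the order-1 pole -8/3 set g(η) = (η - (-8/3))*f(η) = (5*η/11 + 35/11)/(η - 1/8)**2.
Simple pole: residue = g(a) at a = -8/3, which is 12480/49379.


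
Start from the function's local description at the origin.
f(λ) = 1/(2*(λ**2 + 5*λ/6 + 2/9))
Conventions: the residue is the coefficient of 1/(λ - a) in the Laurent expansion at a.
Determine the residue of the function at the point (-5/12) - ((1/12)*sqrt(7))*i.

The factor λ**2 + 5*λ/6 + 2/9 splits as (λ - a)(λ - a') with a = (-5/12) - ((1/12)*sqrt(7))*i, a' = (-5/12) + ((1/12)*sqrt(7))*i. At the order-1 pole a set g(λ) = (λ - a)*f(λ) = [1/2] / (λ - a').
Simple pole: residue = g(a) at a = (-5/12) - ((1/12)*sqrt(7))*i, which is ((3/7)*sqrt(7))*i.

The residue is ((3/7)*sqrt(7))*i.


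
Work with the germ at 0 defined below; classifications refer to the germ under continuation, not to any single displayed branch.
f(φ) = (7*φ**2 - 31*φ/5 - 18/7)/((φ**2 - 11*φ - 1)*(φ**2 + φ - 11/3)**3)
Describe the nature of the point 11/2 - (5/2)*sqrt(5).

The denominator factor φ**2 - 11*φ - 1 vanishes at 11/2 - (5/2)*sqrt(5) and appears to the power 1; the numerator there equals 13784/35 - (177)*sqrt(5), nonzero, and no other factor vanishes.
Hence a pole whose order is the multiplicity, 1.

The point is a pole of order 1.


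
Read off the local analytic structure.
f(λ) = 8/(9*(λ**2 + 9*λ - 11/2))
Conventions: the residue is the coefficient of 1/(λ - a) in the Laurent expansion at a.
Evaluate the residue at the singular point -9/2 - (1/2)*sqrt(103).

The residue is -(8/927)*sqrt(103).

The factor λ**2 + 9*λ - 11/2 splits as (λ - a)(λ - a') with a = -9/2 - (1/2)*sqrt(103), a' = -9/2 + (1/2)*sqrt(103). At the order-1 pole a set g(λ) = (λ - a)*f(λ) = [8/9] / (λ - a').
Simple pole: residue = g(a) at a = -9/2 - (1/2)*sqrt(103), which is -(8/927)*sqrt(103).


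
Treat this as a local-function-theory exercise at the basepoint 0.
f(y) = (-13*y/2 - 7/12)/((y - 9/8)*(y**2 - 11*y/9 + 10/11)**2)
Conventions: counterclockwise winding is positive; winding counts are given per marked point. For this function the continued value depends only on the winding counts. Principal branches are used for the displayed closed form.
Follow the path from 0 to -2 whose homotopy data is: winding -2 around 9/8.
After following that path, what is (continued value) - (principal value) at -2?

The function is rational, hence single-valued: continuing it around any pole returns the same value, so the difference is 0.

Continued minus principal equals 0.


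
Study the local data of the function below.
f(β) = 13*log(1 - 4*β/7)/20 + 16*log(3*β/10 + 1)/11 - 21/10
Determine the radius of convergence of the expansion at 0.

The radius of convergence is 7/4.

Branch term (16/11)*log(1 - β/(-10/3)): its argument vanishes at β = -10/3, a logarithmic branch point, modulus 10/3.
Branch term (13/20)*log(1 - β/(7/4)): its argument vanishes at β = 7/4, a logarithmic branch point, modulus 7/4.
The radius of convergence is the smallest modulus among the singular points: 7/4.


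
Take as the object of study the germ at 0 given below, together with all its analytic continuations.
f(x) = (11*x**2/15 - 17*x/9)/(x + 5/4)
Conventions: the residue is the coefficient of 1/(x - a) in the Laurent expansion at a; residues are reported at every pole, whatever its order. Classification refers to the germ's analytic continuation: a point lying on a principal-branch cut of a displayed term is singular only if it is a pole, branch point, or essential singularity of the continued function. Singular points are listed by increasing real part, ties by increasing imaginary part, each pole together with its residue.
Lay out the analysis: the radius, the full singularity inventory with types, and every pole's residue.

Denominator factor (x + 5/4): pole of order 1 at -5/4, modulus 5/4.
The radius of convergence is the smallest modulus among the singular points: 5/4.
At the order-1 pole -5/4 set g(x) = (x - (-5/4))*f(x) = 11*x**2/15 - 17*x/9.
Simple pole: residue = g(a) at a = -5/4, which is 505/144.

Radius of convergence at 0: 5/4.
At -5/4: a pole of order 1; residue 505/144.


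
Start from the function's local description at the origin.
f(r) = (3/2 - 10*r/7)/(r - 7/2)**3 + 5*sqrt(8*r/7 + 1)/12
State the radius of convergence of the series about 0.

The radius of convergence is 7/8.

Denominator factor (r - 7/2)^3: pole of order 3 at 7/2, modulus 7/2.
Branch term (5/12)*sqrt(1 - r/(-7/8)): its argument vanishes at r = -7/8, a square-root branch point, modulus 7/8.
The radius of convergence is the smallest modulus among the singular points: 7/8.


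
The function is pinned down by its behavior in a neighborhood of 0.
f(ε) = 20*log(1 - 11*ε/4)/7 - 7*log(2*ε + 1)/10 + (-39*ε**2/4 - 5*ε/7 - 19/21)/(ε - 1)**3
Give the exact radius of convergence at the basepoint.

Denominator factor (ε - 1)^3: pole of order 3 at 1, modulus 1.
Branch term (20/7)*log(1 - ε/(4/11)): its argument vanishes at ε = 4/11, a logarithmic branch point, modulus 4/11.
Branch term (-7/10)*log(1 - ε/(-1/2)): its argument vanishes at ε = -1/2, a logarithmic branch point, modulus 1/2.
The radius of convergence is the smallest modulus among the singular points: 4/11.

The radius of convergence is 4/11.


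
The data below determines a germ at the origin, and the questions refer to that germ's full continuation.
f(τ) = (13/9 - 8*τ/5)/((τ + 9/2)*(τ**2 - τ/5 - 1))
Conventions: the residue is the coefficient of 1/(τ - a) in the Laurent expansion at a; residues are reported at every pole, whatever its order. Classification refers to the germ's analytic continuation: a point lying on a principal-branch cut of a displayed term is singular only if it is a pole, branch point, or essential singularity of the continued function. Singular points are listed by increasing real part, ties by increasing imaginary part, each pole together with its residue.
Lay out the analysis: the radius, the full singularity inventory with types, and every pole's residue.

Radius of convergence at 0: -1/10 + (1/10)*sqrt(101).
At -9/2: a pole of order 1; residue 1556/3627.
At 1/10 - (1/10)*sqrt(101): a pole of order 1; residue -778/3627 - (6772/366327)*sqrt(101).
At 1/10 + (1/10)*sqrt(101): a pole of order 1; residue -778/3627 + (6772/366327)*sqrt(101).


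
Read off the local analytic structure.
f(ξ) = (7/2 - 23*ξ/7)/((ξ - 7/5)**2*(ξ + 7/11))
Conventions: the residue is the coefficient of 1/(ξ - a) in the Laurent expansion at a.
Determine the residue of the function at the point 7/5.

At the order-2 pole 7/5 set g(ξ) = (ξ - (7/5))^2*f(ξ) = (7/2 - 23*ξ/7)/(ξ + 7/11).
Order-2 pole: residue = g'(a); g'(7/5) = -33825/25088, so the residue is -33825/25088.

The residue is -33825/25088.


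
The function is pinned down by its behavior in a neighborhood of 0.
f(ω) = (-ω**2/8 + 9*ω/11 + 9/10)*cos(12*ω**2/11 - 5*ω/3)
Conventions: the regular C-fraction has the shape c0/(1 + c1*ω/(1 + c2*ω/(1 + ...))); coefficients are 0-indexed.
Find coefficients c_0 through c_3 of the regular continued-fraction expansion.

Taylor coefficients (expand at 0): a_0 = 9/10, a_1 = 9/11, a_2 = -11/8, a_3 = 1/2.
c0 = a_0 = 9/10. Peel one level at a time: if S = 1 + c*ω/S' with S'(0) = 1, then c is the ω-coefficient of S and S' = c*ω/(S - 1).
S_1 = c0/f = 1 + (-10/11)*ω + (10255/4356)*ω^2 + ...; c1 = -10/11.
S_2 = c1*ω/(S_1 - 1) = 1 + (2051/792)*ω + (11473/5184)*ω^2 + ...; c2 = 2051/792.
S_3 = c2*ω/(S_2 - 1) = 1 + (-18029/21096)*ω + ...; c3 = -18029/21096.

The regular C-fraction coefficients are [9/10, -10/11, 2051/792, -18029/21096].


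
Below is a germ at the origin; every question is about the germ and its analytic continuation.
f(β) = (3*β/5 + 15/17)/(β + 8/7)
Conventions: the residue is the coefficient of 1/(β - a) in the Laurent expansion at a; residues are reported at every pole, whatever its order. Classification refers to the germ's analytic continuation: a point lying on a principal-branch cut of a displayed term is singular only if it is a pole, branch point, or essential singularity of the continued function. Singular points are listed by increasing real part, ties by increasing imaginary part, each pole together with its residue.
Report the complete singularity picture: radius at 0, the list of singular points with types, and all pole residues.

Radius of convergence at 0: 8/7.
At -8/7: a pole of order 1; residue 117/595.

Denominator factor (β + 8/7): pole of order 1 at -8/7, modulus 8/7.
The radius of convergence is the smallest modulus among the singular points: 8/7.
At the order-1 pole -8/7 set g(β) = (β - (-8/7))*f(β) = 3*β/5 + 15/17.
Simple pole: residue = g(a) at a = -8/7, which is 117/595.


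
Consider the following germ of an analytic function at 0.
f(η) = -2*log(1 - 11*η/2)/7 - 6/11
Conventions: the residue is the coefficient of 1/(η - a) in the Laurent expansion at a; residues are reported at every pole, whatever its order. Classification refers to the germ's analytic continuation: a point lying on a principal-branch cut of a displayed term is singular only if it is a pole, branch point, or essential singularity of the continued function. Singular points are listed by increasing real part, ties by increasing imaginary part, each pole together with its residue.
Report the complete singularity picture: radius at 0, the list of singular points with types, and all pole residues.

Branch term (-2/7)*log(1 - η/(2/11)): its argument vanishes at η = 2/11, a logarithmic branch point, modulus 2/11.
The radius of convergence is the smallest modulus among the singular points: 2/11.

Radius of convergence at 0: 2/11.
At 2/11: a logarithmic branch point.


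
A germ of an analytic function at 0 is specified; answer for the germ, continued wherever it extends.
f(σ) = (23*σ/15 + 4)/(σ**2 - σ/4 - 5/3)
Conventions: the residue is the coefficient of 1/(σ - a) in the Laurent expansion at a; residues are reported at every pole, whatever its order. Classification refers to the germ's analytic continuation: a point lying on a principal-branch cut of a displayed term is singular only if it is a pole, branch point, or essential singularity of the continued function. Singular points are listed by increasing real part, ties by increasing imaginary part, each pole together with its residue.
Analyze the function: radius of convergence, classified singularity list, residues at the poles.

Denominator factor (σ**2 - σ/4 - 5/3): discriminant 323/48, real irrational roots 1/8 + (1/24)*sqrt(969) and 1/8 - (1/24)*sqrt(969); poles of order 1, moduli 1/8 + (1/24)*sqrt(969) and -1/8 + (1/24)*sqrt(969).
The radius of convergence is the smallest modulus among the singular points: -1/8 + (1/24)*sqrt(969).
The factor σ**2 - σ/4 - 5/3 splits as (σ - a)(σ - a') with a = 1/8 - (1/24)*sqrt(969), a' = 1/8 + (1/24)*sqrt(969). At the order-1 pole a set g(σ) = (σ - a)*f(σ) = [23*σ/15 + 4] / (σ - a').
Simple pole: residue = g(a) at a = 1/8 - (1/24)*sqrt(969), which is 23/30 - (503/9690)*sqrt(969).
The factor σ**2 - σ/4 - 5/3 splits as (σ - a)(σ - a') with a = 1/8 + (1/24)*sqrt(969), a' = 1/8 - (1/24)*sqrt(969). At the order-1 pole a set g(σ) = (σ - a)*f(σ) = [23*σ/15 + 4] / (σ - a').
Simple pole: residue = g(a) at a = 1/8 + (1/24)*sqrt(969), which is 23/30 + (503/9690)*sqrt(969).
List the singular points by increasing real part (a conjugate pair: the negative imaginary part first).

Radius of convergence at 0: -1/8 + (1/24)*sqrt(969).
At 1/8 - (1/24)*sqrt(969): a pole of order 1; residue 23/30 - (503/9690)*sqrt(969).
At 1/8 + (1/24)*sqrt(969): a pole of order 1; residue 23/30 + (503/9690)*sqrt(969).


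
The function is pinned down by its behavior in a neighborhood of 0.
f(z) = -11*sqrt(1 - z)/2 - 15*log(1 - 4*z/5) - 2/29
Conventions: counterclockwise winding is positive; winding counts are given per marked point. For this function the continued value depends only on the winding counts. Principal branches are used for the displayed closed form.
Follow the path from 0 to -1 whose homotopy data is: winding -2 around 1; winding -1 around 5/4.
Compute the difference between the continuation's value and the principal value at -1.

Continued minus principal equals (30)*pi*i.

The rational part is single-valued and drops out of the difference; each branch term changes only by its own monodromy.
(-11/2)*sqrt(1 - z/(1)): winding -2 is even, the square root returns to the same sheet, contribution 0.
(-15)*log(1 - z/(5/4)): each positive loop around 5/4 adds 2*pi*i to the log, so winding -1 contributes (-15)*(-1)*2*pi*i = (30)*pi*i.
Summing the contributions at z = -1 gives (30)*pi*i.


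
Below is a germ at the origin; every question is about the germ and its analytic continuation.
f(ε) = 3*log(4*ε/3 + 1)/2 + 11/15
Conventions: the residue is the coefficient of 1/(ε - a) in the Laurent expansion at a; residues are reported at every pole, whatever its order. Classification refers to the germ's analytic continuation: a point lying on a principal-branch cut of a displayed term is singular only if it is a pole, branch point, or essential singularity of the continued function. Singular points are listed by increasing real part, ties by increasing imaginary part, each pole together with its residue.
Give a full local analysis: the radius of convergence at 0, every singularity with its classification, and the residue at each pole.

Branch term (3/2)*log(1 - ε/(-3/4)): its argument vanishes at ε = -3/4, a logarithmic branch point, modulus 3/4.
The radius of convergence is the smallest modulus among the singular points: 3/4.

Radius of convergence at 0: 3/4.
At -3/4: a logarithmic branch point.


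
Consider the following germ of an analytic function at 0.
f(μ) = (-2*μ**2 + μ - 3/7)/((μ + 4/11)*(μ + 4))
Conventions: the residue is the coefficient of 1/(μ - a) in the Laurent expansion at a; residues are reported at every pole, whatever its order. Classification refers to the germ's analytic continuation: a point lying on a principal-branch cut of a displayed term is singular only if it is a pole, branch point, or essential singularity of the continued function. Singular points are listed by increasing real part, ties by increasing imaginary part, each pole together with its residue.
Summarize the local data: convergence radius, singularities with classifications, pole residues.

Denominator factor (μ + 4/11): pole of order 1 at -4/11, modulus 4/11.
Denominator factor (μ + 4): pole of order 1 at -4, modulus 4.
The radius of convergence is the smallest modulus among the singular points: 4/11.
At the order-1 pole -4 set g(μ) = (μ - (-4))*f(μ) = (-2*μ**2 + μ - 3/7)/(μ + 4/11).
Simple pole: residue = g(a) at a = -4, which is 561/56.
At the order-1 pole -4/11 set g(μ) = (μ - (-4/11))*f(μ) = (-2*μ**2 + μ - 3/7)/(μ + 4).
Simple pole: residue = g(a) at a = -4/11, which is -179/616.
List the singular points by increasing real part (a conjugate pair: the negative imaginary part first).

Radius of convergence at 0: 4/11.
At -4: a pole of order 1; residue 561/56.
At -4/11: a pole of order 1; residue -179/616.


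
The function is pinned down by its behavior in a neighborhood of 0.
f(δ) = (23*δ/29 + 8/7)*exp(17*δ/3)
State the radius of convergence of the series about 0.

The factor exp(17*δ/3) is entire and contributes no finite singular point.
The polynomial part has no poles.
No finite singular points: the Taylor series at 0 converges everywhere.

The radius of convergence is infinite.


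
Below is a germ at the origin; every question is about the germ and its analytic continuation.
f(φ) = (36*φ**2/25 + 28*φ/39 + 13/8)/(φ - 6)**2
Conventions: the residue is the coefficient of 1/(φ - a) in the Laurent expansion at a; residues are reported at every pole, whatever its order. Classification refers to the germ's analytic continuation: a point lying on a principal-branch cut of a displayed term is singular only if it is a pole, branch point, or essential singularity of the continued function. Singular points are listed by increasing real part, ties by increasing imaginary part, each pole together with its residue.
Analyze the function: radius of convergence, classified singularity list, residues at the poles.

Denominator factor (φ - 6)^2: pole of order 2 at 6, modulus 6.
The radius of convergence is the smallest modulus among the singular points: 6.
At the order-2 pole 6 set g(φ) = (φ - (6))^2*f(φ) = 36*φ**2/25 + 28*φ/39 + 13/8.
Order-2 pole: residue = g'(a); g'(6) = 17548/975, so the residue is 17548/975.

Radius of convergence at 0: 6.
At 6: a pole of order 2; residue 17548/975.


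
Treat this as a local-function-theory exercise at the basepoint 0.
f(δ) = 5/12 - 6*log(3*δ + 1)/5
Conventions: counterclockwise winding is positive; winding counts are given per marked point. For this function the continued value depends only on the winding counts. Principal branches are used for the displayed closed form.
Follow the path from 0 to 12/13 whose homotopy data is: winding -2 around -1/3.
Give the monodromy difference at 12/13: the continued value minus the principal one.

Continued minus principal equals (24/5)*pi*i.

The rational part is single-valued and drops out of the difference; each branch term changes only by its own monodromy.
(-6/5)*log(1 - δ/(-1/3)): each positive loop around -1/3 adds 2*pi*i to the log, so winding -2 contributes (-6/5)*(-2)*2*pi*i = (24/5)*pi*i.
Summing the contributions at δ = 12/13 gives (24/5)*pi*i.


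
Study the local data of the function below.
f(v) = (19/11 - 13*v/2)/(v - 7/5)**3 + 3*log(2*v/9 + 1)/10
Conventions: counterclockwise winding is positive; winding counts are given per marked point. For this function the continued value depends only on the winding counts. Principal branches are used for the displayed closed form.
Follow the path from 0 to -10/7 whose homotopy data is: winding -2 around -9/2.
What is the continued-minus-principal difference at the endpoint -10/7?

Continued minus principal equals -(6/5)*pi*i.

The rational part is single-valued and drops out of the difference; each branch term changes only by its own monodromy.
(3/10)*log(1 - v/(-9/2)): each positive loop around -9/2 adds 2*pi*i to the log, so winding -2 contributes (3/10)*(-2)*2*pi*i = -(6/5)*pi*i.
Summing the contributions at v = -10/7 gives -(6/5)*pi*i.


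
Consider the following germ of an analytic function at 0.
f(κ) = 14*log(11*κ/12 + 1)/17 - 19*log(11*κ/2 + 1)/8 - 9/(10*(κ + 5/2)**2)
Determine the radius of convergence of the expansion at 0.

Denominator factor (κ + 5/2)^2: pole of order 2 at -5/2, modulus 5/2.
Branch term (14/17)*log(1 - κ/(-12/11)): its argument vanishes at κ = -12/11, a logarithmic branch point, modulus 12/11.
Branch term (-19/8)*log(1 - κ/(-2/11)): its argument vanishes at κ = -2/11, a logarithmic branch point, modulus 2/11.
The radius of convergence is the smallest modulus among the singular points: 2/11.

The radius of convergence is 2/11.
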